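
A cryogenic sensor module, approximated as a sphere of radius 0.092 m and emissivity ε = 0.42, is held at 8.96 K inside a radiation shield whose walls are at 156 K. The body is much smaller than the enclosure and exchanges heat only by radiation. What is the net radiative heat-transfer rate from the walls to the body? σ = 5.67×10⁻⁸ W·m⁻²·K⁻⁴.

For a small grey body in a large enclosure: P_net = εσA(T_body⁴ − T_wall⁴).
A = 4πr² = 0.1064 m²; T_body⁴ − T_wall⁴ = 6445 − 5.922×10⁸ = -5.922×10⁸ K⁴.
|P_net| = 0.42·5.67×10⁻⁸·0.1064·5.922×10⁸.

P_net ≈ 1.50 W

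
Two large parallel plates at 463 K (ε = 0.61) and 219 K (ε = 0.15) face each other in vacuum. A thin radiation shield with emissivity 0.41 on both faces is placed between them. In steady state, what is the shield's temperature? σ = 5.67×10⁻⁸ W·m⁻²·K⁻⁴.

T_s ≈ 429 K

In steady state the net flux on the hot side equals that on the cold side.
σ(T₁⁴−T_s⁴)/D₁ = σ(T_s⁴−T₂⁴)/D₂, with D₁ = 1/ε₁+1/ε_s−1 = 3.078, D₂ = 1/ε_s+1/ε₂−1 = 8.106.
Solve for T_s⁴: T_s⁴ = (D₂·T₁⁴ + D₁·T₂⁴)/(D₁+D₂) = 3.394×10¹⁰ K⁴.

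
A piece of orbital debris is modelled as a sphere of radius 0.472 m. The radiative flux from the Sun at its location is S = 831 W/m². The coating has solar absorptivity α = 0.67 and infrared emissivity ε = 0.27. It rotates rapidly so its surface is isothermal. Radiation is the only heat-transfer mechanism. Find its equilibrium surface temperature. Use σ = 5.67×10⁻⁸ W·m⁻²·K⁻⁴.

T ≈ 309 K

At equilibrium, absorbed power = emitted power.
Absorbing cross-section = πr² = 0.6999 m²; emitting surface = 4πr² = 2.800 m² (ratio 4).
αS·A_cross = εσ·A_surf·T⁴  ⇒  T⁴ = αS/(ε·4σ).
T⁴ = 0.670·831/(0.27·4·5.67×10⁻⁸) = 9.092×10⁹ K⁴.
T = (9.092×10⁹)^(1/4).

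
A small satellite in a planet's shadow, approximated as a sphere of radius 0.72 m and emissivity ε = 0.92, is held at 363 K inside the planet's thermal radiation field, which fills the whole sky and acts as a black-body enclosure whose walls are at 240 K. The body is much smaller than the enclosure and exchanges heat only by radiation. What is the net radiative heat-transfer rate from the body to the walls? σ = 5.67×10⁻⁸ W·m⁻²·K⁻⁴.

For a small grey body in a large enclosure: P_net = εσA(T_body⁴ − T_wall⁴).
A = 4πr² = 6.514 m²; T_body⁴ − T_wall⁴ = 1.736×10¹⁰ − 3.318×10⁹ = 1.405×10¹⁰ K⁴.
|P_net| = 0.92·5.67×10⁻⁸·6.514·1.405×10¹⁰.

P_net ≈ 4770 W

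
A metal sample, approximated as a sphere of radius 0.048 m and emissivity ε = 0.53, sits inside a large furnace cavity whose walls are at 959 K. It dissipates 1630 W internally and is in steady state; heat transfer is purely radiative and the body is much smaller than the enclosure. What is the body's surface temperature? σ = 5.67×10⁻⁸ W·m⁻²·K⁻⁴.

For a small grey body in a large enclosure, net radiated power = εσA(T⁴ − T_w⁴).
Steady state: P = εσA(T⁴ − T_w⁴) with A = 4πr² = 0.02895 m².
T⁴ = P/(εσA) + T_w⁴ = 1630/(0.53·5.67×10⁻⁸·0.02895) + (959)⁴
    = 1.873×10¹² + 8.458×10¹¹ = 2.719×10¹² K⁴.

T ≈ 1280 K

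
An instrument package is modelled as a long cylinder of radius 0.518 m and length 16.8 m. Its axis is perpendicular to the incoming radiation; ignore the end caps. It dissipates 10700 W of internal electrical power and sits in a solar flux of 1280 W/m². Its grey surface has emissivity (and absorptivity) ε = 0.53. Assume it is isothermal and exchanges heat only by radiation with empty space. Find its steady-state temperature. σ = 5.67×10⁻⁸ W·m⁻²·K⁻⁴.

At steady state, absorbed solar power + internal power = radiated power.
Absorbed: α·S·A_cross = 0.53·1280·17.40 = 11810 W (cross-section 2rL).
Total input = 11810 + 10700 = 22510 W.
Radiated: εσ·A_surf·T⁴ with A_surf = 2πrL = 54.68 m².
T⁴ = 22510/(0.53·5.67×10⁻⁸·54.68) = 1.370×10¹⁰ K⁴.

T ≈ 342 K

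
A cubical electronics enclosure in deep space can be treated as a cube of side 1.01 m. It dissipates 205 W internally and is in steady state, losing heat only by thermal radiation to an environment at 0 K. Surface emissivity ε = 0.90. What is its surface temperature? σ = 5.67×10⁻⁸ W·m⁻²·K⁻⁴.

T ≈ 160 K

Steady state: internal power = radiated power, P = εσA T⁴.
Radiating area A = 6L² = 6.121 m².
T⁴ = P/(εσA) = 205/(0.90·5.67×10⁻⁸·6.121) = 6.563×10⁸ K⁴.
T = (6.563×10⁸)^(1/4).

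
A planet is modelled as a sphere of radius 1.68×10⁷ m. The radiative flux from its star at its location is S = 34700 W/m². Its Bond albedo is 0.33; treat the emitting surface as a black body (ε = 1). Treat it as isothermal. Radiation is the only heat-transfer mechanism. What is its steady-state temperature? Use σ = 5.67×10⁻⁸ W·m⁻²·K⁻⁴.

T ≈ 566 K

At equilibrium, absorbed power = emitted power.
Absorbing cross-section = πr² = 8.867×10¹⁴ m²; emitting surface = 4πr² = 3.547×10¹⁵ m² (ratio 4).
(1−a)S·A_cross = εσ·A_surf·T⁴  ⇒  T⁴ = (1−a)S/(4σ).
T⁴ = 0.670·34700/(4·5.67×10⁻⁸) = 1.025×10¹¹ K⁴.
T = (1.025×10¹¹)^(1/4).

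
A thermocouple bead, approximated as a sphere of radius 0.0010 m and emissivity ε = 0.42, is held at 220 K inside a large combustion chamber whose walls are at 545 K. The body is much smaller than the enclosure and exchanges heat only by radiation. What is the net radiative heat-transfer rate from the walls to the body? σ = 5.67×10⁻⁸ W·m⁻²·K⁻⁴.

P_net ≈ 0.0257 W

For a small grey body in a large enclosure: P_net = εσA(T_body⁴ − T_wall⁴).
A = 4πr² = 1.257×10⁻⁵ m²; T_body⁴ − T_wall⁴ = 2.343×10⁹ − 8.822×10¹⁰ = -8.588×10¹⁰ K⁴.
|P_net| = 0.42·5.67×10⁻⁸·1.257×10⁻⁵·8.588×10¹⁰.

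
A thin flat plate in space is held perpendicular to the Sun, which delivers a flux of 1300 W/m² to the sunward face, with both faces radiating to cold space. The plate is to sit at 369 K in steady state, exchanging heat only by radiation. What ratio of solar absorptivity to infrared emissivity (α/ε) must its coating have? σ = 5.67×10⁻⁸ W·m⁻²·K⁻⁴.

Balance: αS·A = εσ·2A·T⁴ ⇒ α/ε = 2σT⁴/S.
α/ε = 2·5.67×10⁻⁸·(369)⁴/1300 = 2·5.67×10⁻⁸·1.854×10¹⁰/1300.

α/ε ≈ 1.62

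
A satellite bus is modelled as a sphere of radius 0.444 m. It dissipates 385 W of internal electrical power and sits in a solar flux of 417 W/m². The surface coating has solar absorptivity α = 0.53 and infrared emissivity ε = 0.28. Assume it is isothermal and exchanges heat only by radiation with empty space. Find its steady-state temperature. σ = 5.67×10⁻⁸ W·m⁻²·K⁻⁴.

At steady state, absorbed solar power + internal power = radiated power.
Absorbed: α·S·A_cross = 0.53·417·0.6193 = 136.9 W (cross-section πr²).
Total input = 136.9 + 385 = 521.9 W.
Radiated: εσ·A_surf·T⁴ with A_surf = 4πr² = 2.477 m².
T⁴ = 521.9/(0.28·5.67×10⁻⁸·2.477) = 1.327×10¹⁰ K⁴.

T ≈ 339 K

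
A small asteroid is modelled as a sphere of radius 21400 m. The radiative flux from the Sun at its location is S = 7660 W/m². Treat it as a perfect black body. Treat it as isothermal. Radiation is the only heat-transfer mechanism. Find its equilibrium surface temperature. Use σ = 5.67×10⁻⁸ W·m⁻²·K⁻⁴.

At equilibrium, absorbed power = emitted power.
Absorbing cross-section = πr² = 1.439×10⁹ m²; emitting surface = 4πr² = 5.755×10⁹ m² (ratio 4).
S·A_cross = εσ·A_surf·T⁴  ⇒  T⁴ = S/(4σ).
T⁴ = 1.00·7660/(4·5.67×10⁻⁸) = 3.377×10¹⁰ K⁴.
T = (3.377×10¹⁰)^(1/4).

T ≈ 429 K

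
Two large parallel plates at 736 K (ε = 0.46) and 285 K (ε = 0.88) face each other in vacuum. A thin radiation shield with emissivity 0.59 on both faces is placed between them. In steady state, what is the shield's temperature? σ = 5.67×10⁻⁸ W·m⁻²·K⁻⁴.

T_s ≈ 587 K

In steady state the net flux on the hot side equals that on the cold side.
σ(T₁⁴−T_s⁴)/D₁ = σ(T_s⁴−T₂⁴)/D₂, with D₁ = 1/ε₁+1/ε_s−1 = 2.869, D₂ = 1/ε_s+1/ε₂−1 = 1.831.
Solve for T_s⁴: T_s⁴ = (D₂·T₁⁴ + D₁·T₂⁴)/(D₁+D₂) = 1.184×10¹¹ K⁴.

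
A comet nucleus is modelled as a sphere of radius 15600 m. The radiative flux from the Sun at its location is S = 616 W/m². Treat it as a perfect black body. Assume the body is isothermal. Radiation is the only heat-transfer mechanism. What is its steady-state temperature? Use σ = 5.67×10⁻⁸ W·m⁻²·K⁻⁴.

At equilibrium, absorbed power = emitted power.
Absorbing cross-section = πr² = 7.645×10⁸ m²; emitting surface = 4πr² = 3.058×10⁹ m² (ratio 4).
S·A_cross = εσ·A_surf·T⁴  ⇒  T⁴ = S/(4σ).
T⁴ = 1.00·616/(4·5.67×10⁻⁸) = 2.716×10⁹ K⁴.
T = (2.716×10⁹)^(1/4).

T ≈ 228 K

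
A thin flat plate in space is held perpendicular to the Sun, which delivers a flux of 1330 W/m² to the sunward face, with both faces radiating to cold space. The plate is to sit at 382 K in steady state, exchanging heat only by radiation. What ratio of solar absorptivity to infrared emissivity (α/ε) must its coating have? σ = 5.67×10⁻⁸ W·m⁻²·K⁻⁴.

Balance: αS·A = εσ·2A·T⁴ ⇒ α/ε = 2σT⁴/S.
α/ε = 2·5.67×10⁻⁸·(382)⁴/1330 = 2·5.67×10⁻⁸·2.129×10¹⁰/1330.

α/ε ≈ 1.82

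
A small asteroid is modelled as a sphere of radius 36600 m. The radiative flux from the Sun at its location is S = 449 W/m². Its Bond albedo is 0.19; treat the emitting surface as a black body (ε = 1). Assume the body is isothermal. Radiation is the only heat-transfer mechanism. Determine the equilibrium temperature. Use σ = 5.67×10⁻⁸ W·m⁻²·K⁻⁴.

At equilibrium, absorbed power = emitted power.
Absorbing cross-section = πr² = 4.208×10⁹ m²; emitting surface = 4πr² = 1.683×10¹⁰ m² (ratio 4).
(1−a)S·A_cross = εσ·A_surf·T⁴  ⇒  T⁴ = (1−a)S/(4σ).
T⁴ = 0.810·449/(4·5.67×10⁻⁸) = 1.604×10⁹ K⁴.
T = (1.604×10⁹)^(1/4).

T ≈ 200 K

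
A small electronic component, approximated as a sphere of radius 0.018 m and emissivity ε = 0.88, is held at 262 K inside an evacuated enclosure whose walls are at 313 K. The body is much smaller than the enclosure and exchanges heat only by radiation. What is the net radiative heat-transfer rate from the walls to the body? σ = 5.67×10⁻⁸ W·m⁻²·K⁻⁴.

P_net ≈ 0.993 W

For a small grey body in a large enclosure: P_net = εσA(T_body⁴ − T_wall⁴).
A = 4πr² = 0.004072 m²; T_body⁴ − T_wall⁴ = 4.712×10⁹ − 9.598×10⁹ = -4.886×10⁹ K⁴.
|P_net| = 0.88·5.67×10⁻⁸·0.004072·4.886×10⁹.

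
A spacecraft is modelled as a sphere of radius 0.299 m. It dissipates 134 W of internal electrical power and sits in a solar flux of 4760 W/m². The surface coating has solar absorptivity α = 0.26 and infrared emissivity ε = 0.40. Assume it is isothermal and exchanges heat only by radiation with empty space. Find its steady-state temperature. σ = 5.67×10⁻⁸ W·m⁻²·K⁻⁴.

T ≈ 371 K

At steady state, absorbed solar power + internal power = radiated power.
Absorbed: α·S·A_cross = 0.26·4760·0.2809 = 347.6 W (cross-section πr²).
Total input = 347.6 + 134 = 481.6 W.
Radiated: εσ·A_surf·T⁴ with A_surf = 4πr² = 1.123 m².
T⁴ = 481.6/(0.40·5.67×10⁻⁸·1.123) = 1.890×10¹⁰ K⁴.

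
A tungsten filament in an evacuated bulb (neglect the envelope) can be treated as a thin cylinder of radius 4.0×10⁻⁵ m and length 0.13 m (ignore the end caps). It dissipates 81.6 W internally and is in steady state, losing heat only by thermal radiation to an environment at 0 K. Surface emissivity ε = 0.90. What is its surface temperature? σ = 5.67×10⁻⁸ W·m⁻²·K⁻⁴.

T ≈ 2640 K

Steady state: internal power = radiated power, P = εσA T⁴.
Radiating area A = 2πrL = 3.267×10⁻⁵ m².
T⁴ = P/(εσA) = 81.6/(0.90·5.67×10⁻⁸·3.267×10⁻⁵) = 4.894×10¹³ K⁴.
T = (4.894×10¹³)^(1/4).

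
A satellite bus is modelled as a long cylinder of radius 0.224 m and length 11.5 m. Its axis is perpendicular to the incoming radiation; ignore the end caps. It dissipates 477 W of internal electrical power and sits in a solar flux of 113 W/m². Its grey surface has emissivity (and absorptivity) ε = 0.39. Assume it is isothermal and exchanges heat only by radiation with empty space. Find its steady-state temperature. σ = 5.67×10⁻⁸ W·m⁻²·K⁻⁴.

T ≈ 211 K

At steady state, absorbed solar power + internal power = radiated power.
Absorbed: α·S·A_cross = 0.39·113·5.152 = 227.0 W (cross-section 2rL).
Total input = 227.0 + 477 = 704.0 W.
Radiated: εσ·A_surf·T⁴ with A_surf = 2πrL = 16.19 m².
T⁴ = 704.0/(0.39·5.67×10⁻⁸·16.19) = 1.967×10⁹ K⁴.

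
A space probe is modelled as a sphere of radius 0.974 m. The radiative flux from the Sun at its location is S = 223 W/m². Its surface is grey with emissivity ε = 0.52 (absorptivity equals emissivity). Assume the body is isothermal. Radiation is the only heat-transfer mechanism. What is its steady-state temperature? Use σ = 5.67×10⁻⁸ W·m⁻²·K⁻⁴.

At equilibrium, absorbed power = emitted power.
Absorbing cross-section = πr² = 2.980 m²; emitting surface = 4πr² = 11.92 m² (ratio 4).
εS·A_cross = εσ·A_surf·T⁴  ⇒  T⁴ = S/(4σ)   (ε cancels).
T⁴ = 223/(4·5.67×10⁻⁸) = 9.832×10⁸ K⁴.
T = (9.832×10⁸)^(1/4).

T ≈ 177 K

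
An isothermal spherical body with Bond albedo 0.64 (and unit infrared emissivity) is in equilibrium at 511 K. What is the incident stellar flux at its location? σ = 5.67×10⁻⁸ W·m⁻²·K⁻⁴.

(1−a)S·πr² = σ·4πr²·T⁴ ⇒ S = 4σT⁴/(1−a).
S = 4·5.67×10⁻⁸·6.818×10¹⁰/0.360.

S ≈ 43000 W/m²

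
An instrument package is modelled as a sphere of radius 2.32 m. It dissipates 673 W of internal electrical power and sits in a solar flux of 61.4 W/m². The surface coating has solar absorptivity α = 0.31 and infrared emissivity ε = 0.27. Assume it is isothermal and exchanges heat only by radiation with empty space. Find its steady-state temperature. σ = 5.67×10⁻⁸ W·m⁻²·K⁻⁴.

At steady state, absorbed solar power + internal power = radiated power.
Absorbed: α·S·A_cross = 0.31·61.4·16.91 = 321.9 W (cross-section πr²).
Total input = 321.9 + 673 = 994.9 W.
Radiated: εσ·A_surf·T⁴ with A_surf = 4πr² = 67.64 m².
T⁴ = 994.9/(0.27·5.67×10⁻⁸·67.64) = 9.608×10⁸ K⁴.

T ≈ 176 K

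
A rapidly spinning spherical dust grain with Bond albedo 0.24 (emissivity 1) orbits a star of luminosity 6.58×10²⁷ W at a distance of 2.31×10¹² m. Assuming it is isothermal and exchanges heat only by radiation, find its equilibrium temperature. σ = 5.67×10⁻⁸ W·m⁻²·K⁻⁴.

First find the stellar flux at distance d: S = L/(4πd²) = 6.58×10²⁷/(4π·(2.31×10¹²)²) = 98.13 W/m².
For an isothermal sphere, absorbed (1−a)S·πr² = emitted σ·4πr²·T⁴, so T⁴ = (1−a)S/(4σ).
T⁴ = 0.760·98.13/(4·5.67×10⁻⁸) = 3.288×10⁸ K⁴.

T ≈ 135 K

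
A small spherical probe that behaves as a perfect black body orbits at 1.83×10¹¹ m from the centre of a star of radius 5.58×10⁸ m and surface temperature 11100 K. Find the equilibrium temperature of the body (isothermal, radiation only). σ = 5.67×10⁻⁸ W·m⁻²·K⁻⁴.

T ≈ 433 K

The star's surface emits σT_*⁴; at distance d the flux is S = σT_*⁴(R_*/d)².
S = 5.67×10⁻⁸·(11100)⁴·(5.58×10⁸/1.83×10¹¹)² = 8003 W/m².
For an isothermal sphere T⁴ = (1−a)S/(4σ) = 3.529×10¹⁰ K⁴.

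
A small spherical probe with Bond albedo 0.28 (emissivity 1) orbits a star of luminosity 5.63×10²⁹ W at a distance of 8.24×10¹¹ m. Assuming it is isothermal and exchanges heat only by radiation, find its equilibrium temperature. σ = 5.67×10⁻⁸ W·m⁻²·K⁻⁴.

T ≈ 677 K

First find the stellar flux at distance d: S = L/(4πd²) = 5.63×10²⁹/(4π·(8.24×10¹¹)²) = 65980 W/m².
For an isothermal sphere, absorbed (1−a)S·πr² = emitted σ·4πr²·T⁴, so T⁴ = (1−a)S/(4σ).
T⁴ = 0.720·65980/(4·5.67×10⁻⁸) = 2.095×10¹¹ K⁴.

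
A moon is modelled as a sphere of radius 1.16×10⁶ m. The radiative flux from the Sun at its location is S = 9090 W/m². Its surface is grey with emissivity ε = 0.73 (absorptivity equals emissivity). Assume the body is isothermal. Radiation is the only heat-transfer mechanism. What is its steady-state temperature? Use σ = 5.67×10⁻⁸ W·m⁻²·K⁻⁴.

T ≈ 447 K

At equilibrium, absorbed power = emitted power.
Absorbing cross-section = πr² = 4.227×10¹² m²; emitting surface = 4πr² = 1.691×10¹³ m² (ratio 4).
εS·A_cross = εσ·A_surf·T⁴  ⇒  T⁴ = S/(4σ)   (ε cancels).
T⁴ = 9090/(4·5.67×10⁻⁸) = 4.008×10¹⁰ K⁴.
T = (4.008×10¹⁰)^(1/4).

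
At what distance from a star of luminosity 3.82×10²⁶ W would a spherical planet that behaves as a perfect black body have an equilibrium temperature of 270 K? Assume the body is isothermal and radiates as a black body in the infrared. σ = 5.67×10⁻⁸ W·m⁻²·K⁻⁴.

d ≈ 1.59×10¹¹ m

For an isothermal black-emitting sphere, (1−a)S·πr² = σ·4πr²·T⁴ ⇒ S = 4σT⁴/(1−a).
S = 4·5.67×10⁻⁸·(270)⁴/1.00 = 1205 W/m².
Flux falls as S = L/(4πd²), so d = √(L/(4πS)) = √(3.82×10²⁶/(4π·1205)).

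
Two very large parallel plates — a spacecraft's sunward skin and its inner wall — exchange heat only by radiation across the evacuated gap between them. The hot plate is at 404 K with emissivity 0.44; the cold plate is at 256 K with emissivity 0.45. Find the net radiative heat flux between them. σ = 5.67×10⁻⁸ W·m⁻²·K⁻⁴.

For two infinite grey parallel plates, q = σ(T₁⁴ − T₂⁴)/(1/ε₁ + 1/ε₂ − 1).
T₁⁴ − T₂⁴ = 2.664×10¹⁰ − 4.295×10⁹ = 2.234×10¹⁰ K⁴.
1/ε₁ + 1/ε₂ − 1 = 2.273 + 2.222 − 1 = 3.495.
q = 5.67×10⁻⁸ × 2.234×10¹⁰ / 3.495.

q ≈ 363 W/m²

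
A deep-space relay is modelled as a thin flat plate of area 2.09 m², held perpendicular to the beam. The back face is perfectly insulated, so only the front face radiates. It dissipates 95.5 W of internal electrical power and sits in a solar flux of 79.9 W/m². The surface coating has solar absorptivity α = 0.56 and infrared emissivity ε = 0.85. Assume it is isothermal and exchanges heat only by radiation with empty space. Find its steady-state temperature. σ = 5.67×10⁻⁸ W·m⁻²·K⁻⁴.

T ≈ 208 K

At steady state, absorbed solar power + internal power = radiated power.
Absorbed: α·S·A_cross = 0.56·79.9·2.090 = 93.51 W (cross-section A).
Total input = 93.51 + 95.5 = 189.0 W.
Radiated: εσ·A_surf·T⁴ with A_surf = A = 2.090 m².
T⁴ = 189.0/(0.85·5.67×10⁻⁸·2.090) = 1.876×10⁹ K⁴.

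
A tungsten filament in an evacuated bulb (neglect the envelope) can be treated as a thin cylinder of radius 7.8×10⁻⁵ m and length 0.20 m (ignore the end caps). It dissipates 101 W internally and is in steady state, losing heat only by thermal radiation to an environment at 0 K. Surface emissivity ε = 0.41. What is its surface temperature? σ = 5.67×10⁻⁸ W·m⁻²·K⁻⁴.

T ≈ 2580 K

Steady state: internal power = radiated power, P = εσA T⁴.
Radiating area A = 2πrL = 9.802×10⁻⁵ m².
T⁴ = P/(εσA) = 101/(0.41·5.67×10⁻⁸·9.802×10⁻⁵) = 4.433×10¹³ K⁴.
T = (4.433×10¹³)^(1/4).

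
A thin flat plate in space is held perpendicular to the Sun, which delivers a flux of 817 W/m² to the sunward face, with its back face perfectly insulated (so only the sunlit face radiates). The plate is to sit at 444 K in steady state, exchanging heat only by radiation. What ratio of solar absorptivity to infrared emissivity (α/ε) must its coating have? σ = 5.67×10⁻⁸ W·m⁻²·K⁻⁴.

α/ε ≈ 2.70

Balance: αS·A = εσ·1A·T⁴ ⇒ α/ε = σT⁴/S.
α/ε = 5.67×10⁻⁸·(444)⁴/817 = 5.67×10⁻⁸·3.886×10¹⁰/817.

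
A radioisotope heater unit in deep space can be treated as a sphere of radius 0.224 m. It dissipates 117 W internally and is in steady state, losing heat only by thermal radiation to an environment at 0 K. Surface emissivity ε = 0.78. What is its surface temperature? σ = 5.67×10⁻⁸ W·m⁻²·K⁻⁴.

Steady state: internal power = radiated power, P = εσA T⁴.
Radiating area A = 4πr² = 0.6305 m².
T⁴ = P/(εσA) = 117/(0.78·5.67×10⁻⁸·0.6305) = 4.196×10⁹ K⁴.
T = (4.196×10⁹)^(1/4).

T ≈ 255 K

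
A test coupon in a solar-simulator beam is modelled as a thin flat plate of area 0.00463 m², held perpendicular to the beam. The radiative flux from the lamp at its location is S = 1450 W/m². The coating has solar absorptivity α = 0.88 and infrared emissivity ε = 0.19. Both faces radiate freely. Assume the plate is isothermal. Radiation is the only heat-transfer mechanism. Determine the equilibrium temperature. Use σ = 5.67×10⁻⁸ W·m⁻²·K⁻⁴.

At equilibrium, absorbed power = emitted power.
Absorbing cross-section = A = 0.004630 m²; emitting surface = 2A = 0.009260 m² (ratio 2).
αS·A_cross = εσ·A_surf·T⁴  ⇒  T⁴ = αS/(ε·2σ).
T⁴ = 0.880·1450/(0.19·2·5.67×10⁻⁸) = 5.922×10¹⁰ K⁴.
T = (5.922×10¹⁰)^(1/4).

T ≈ 493 K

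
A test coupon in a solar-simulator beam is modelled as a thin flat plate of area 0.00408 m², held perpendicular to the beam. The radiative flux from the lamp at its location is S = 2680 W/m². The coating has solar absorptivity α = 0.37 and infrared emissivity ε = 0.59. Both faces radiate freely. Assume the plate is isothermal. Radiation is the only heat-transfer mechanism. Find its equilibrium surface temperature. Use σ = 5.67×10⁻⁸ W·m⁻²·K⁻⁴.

T ≈ 349 K

At equilibrium, absorbed power = emitted power.
Absorbing cross-section = A = 0.004080 m²; emitting surface = 2A = 0.008160 m² (ratio 2).
αS·A_cross = εσ·A_surf·T⁴  ⇒  T⁴ = αS/(ε·2σ).
T⁴ = 0.370·2680/(0.59·2·5.67×10⁻⁸) = 1.482×10¹⁰ K⁴.
T = (1.482×10¹⁰)^(1/4).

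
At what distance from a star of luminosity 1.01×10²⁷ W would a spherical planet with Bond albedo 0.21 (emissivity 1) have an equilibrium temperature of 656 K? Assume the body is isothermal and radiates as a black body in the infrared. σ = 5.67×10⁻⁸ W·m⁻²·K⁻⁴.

For an isothermal black-emitting sphere, (1−a)S·πr² = σ·4πr²·T⁴ ⇒ S = 4σT⁴/(1−a).
S = 4·5.67×10⁻⁸·(656)⁴/0.790 = 53170 W/m².
Flux falls as S = L/(4πd²), so d = √(L/(4πS)) = √(1.01×10²⁷/(4π·53170)).

d ≈ 3.89×10¹⁰ m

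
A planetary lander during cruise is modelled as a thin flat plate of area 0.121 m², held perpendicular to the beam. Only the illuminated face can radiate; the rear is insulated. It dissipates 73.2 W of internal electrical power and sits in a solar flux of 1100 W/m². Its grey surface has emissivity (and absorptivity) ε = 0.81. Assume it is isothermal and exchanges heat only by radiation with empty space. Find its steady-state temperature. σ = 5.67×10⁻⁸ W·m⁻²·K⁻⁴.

At steady state, absorbed solar power + internal power = radiated power.
Absorbed: α·S·A_cross = 0.81·1100·0.1210 = 107.8 W (cross-section A).
Total input = 107.8 + 73.2 = 181.0 W.
Radiated: εσ·A_surf·T⁴ with A_surf = A = 0.1210 m².
T⁴ = 181.0/(0.81·5.67×10⁻⁸·0.1210) = 3.257×10¹⁰ K⁴.

T ≈ 425 K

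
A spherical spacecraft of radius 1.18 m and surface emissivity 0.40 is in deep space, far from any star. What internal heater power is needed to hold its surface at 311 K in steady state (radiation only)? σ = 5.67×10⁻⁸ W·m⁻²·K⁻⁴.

P = εσ·4πr²·T⁴.
4πr² = 17.50 m²; T⁴ = 9.355×10⁹ K⁴.
P = 0.40·5.67×10⁻⁸·17.50·9.355×10⁹.

P ≈ 3710 W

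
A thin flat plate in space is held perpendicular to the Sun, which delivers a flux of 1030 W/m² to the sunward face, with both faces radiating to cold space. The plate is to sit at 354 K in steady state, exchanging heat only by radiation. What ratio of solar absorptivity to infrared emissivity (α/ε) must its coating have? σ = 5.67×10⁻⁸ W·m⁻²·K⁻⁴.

α/ε ≈ 1.73

Balance: αS·A = εσ·2A·T⁴ ⇒ α/ε = 2σT⁴/S.
α/ε = 2·5.67×10⁻⁸·(354)⁴/1030 = 2·5.67×10⁻⁸·1.570×10¹⁰/1030.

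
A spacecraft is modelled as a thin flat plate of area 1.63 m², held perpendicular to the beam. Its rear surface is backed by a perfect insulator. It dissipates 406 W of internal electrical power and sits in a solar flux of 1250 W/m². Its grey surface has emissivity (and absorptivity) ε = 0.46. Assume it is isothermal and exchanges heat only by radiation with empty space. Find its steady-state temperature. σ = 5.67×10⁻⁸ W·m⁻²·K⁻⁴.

T ≈ 422 K

At steady state, absorbed solar power + internal power = radiated power.
Absorbed: α·S·A_cross = 0.46·1250·1.630 = 937.2 W (cross-section A).
Total input = 937.2 + 406 = 1343 W.
Radiated: εσ·A_surf·T⁴ with A_surf = A = 1.630 m².
T⁴ = 1343/(0.46·5.67×10⁻⁸·1.630) = 3.160×10¹⁰ K⁴.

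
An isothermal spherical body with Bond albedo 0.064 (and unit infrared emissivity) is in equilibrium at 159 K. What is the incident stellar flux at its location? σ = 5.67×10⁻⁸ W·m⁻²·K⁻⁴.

(1−a)S·πr² = σ·4πr²·T⁴ ⇒ S = 4σT⁴/(1−a).
S = 4·5.67×10⁻⁸·6.391×10⁸/0.936.

S ≈ 155 W/m²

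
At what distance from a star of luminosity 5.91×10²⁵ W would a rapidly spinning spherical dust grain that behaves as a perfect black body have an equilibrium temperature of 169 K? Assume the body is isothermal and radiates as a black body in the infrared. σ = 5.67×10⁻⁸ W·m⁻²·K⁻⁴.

d ≈ 1.59×10¹¹ m

For an isothermal black-emitting sphere, (1−a)S·πr² = σ·4πr²·T⁴ ⇒ S = 4σT⁴/(1−a).
S = 4·5.67×10⁻⁸·(169)⁴/1.00 = 185.0 W/m².
Flux falls as S = L/(4πd²), so d = √(L/(4πS)) = √(5.91×10²⁵/(4π·185.0)).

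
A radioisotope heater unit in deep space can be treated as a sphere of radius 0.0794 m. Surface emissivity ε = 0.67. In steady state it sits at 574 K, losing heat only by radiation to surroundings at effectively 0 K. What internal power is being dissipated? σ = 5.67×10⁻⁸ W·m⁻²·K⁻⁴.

P ≈ 327 W

Steady state: P = εσA T⁴.
A = 4πr² = 0.07922 m²; T⁴ = (574)⁴ = 1.086×10¹¹ K⁴.
P = 0.67 × 5.67×10⁻⁸ × 0.07922 × 1.086×10¹¹.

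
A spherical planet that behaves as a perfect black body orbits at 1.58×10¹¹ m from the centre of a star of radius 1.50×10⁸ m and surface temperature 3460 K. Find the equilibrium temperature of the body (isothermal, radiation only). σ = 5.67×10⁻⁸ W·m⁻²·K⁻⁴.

The star's surface emits σT_*⁴; at distance d the flux is S = σT_*⁴(R_*/d)².
S = 5.67×10⁻⁸·(3460)⁴·(1.50×10⁸/1.58×10¹¹)² = 7.324 W/m².
For an isothermal sphere T⁴ = (1−a)S/(4σ) = 3.229×10⁷ K⁴.

T ≈ 75.4 K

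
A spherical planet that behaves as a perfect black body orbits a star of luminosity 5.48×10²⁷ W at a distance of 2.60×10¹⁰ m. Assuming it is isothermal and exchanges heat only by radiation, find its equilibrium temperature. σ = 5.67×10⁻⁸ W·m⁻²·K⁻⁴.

T ≈ 1300 K

First find the stellar flux at distance d: S = L/(4πd²) = 5.48×10²⁷/(4π·(2.60×10¹⁰)²) = 6.451×10⁵ W/m².
For an isothermal sphere, absorbed (1−a)S·πr² = emitted σ·4πr²·T⁴, so T⁴ = (1−a)S/(4σ).
T⁴ = 1.00·6.451×10⁵/(4·5.67×10⁻⁸) = 2.844×10¹² K⁴.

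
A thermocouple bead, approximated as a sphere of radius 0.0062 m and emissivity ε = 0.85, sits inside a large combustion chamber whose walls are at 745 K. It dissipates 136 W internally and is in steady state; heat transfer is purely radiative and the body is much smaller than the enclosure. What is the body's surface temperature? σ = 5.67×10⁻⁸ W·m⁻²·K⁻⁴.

For a small grey body in a large enclosure, net radiated power = εσA(T⁴ − T_w⁴).
Steady state: P = εσA(T⁴ − T_w⁴) with A = 4πr² = 4.831×10⁻⁴ m².
T⁴ = P/(εσA) + T_w⁴ = 136/(0.85·5.67×10⁻⁸·4.831×10⁻⁴) + (745)⁴
    = 5.842×10¹² + 3.081×10¹¹ = 6.150×10¹² K⁴.

T ≈ 1570 K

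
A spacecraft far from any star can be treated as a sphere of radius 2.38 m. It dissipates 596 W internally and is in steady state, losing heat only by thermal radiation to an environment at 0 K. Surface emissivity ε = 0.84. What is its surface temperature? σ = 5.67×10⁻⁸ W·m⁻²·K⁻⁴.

T ≈ 115 K

Steady state: internal power = radiated power, P = εσA T⁴.
Radiating area A = 4πr² = 71.18 m².
T⁴ = P/(εσA) = 596/(0.84·5.67×10⁻⁸·71.18) = 1.758×10⁸ K⁴.
T = (1.758×10⁸)^(1/4).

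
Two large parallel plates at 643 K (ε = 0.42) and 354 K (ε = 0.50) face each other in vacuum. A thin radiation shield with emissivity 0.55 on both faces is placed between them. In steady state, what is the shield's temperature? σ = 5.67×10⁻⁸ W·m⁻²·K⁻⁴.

T_s ≈ 545 K

In steady state the net flux on the hot side equals that on the cold side.
σ(T₁⁴−T_s⁴)/D₁ = σ(T_s⁴−T₂⁴)/D₂, with D₁ = 1/ε₁+1/ε_s−1 = 3.199, D₂ = 1/ε_s+1/ε₂−1 = 2.818.
Solve for T_s⁴: T_s⁴ = (D₂·T₁⁴ + D₁·T₂⁴)/(D₁+D₂) = 8.841×10¹⁰ K⁴.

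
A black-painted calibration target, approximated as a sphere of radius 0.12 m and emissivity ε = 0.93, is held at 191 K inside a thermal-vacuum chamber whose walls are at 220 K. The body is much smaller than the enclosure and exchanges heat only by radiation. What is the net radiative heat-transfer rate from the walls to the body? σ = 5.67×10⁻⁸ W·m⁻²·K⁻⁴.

P_net ≈ 9.65 W

For a small grey body in a large enclosure: P_net = εσA(T_body⁴ − T_wall⁴).
A = 4πr² = 0.1810 m²; T_body⁴ − T_wall⁴ = 1.331×10⁹ − 2.343×10⁹ = -1.012×10⁹ K⁴.
|P_net| = 0.93·5.67×10⁻⁸·0.1810·1.012×10⁹.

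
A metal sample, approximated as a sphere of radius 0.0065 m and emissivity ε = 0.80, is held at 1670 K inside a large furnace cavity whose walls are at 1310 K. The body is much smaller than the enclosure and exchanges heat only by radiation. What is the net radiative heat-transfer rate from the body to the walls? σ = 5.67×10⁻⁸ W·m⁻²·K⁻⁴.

P_net ≈ 116 W

For a small grey body in a large enclosure: P_net = εσA(T_body⁴ − T_wall⁴).
A = 4πr² = 5.309×10⁻⁴ m²; T_body⁴ − T_wall⁴ = 7.778×10¹² − 2.945×10¹² = 4.833×10¹² K⁴.
|P_net| = 0.80·5.67×10⁻⁸·5.309×10⁻⁴·4.833×10¹².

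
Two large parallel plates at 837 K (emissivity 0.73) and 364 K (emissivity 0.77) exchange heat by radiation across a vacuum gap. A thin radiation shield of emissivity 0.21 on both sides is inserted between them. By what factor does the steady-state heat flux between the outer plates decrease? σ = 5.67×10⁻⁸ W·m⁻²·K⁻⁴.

factor ≈ 6.11

Without shield: q₀ = σΔ(T⁴)/(1/ε₁+1/ε₂−1) with denominator 1.669.
With shield the two gaps are in series; the resistances add: (1/ε₁+1/ε_s−1)+(1/ε_s+1/ε₂−1) = 5.132+5.061 = 10.19.
Heat-flux ratio q₀/q = 10.19/1.669.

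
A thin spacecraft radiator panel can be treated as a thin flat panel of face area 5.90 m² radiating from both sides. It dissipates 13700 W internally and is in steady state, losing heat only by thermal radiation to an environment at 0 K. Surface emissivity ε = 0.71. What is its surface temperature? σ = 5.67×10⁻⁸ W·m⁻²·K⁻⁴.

Steady state: internal power = radiated power, P = εσA T⁴.
Radiating area A = 2·5.90 = 11.80 m².
T⁴ = P/(εσA) = 13700/(0.71·5.67×10⁻⁸·11.80) = 2.884×10¹⁰ K⁴.
T = (2.884×10¹⁰)^(1/4).

T ≈ 412 K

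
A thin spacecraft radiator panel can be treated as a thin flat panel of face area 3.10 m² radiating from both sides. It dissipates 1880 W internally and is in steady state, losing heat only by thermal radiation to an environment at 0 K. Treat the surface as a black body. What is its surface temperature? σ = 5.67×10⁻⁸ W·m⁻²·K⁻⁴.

T ≈ 270 K

Steady state: internal power = radiated power, P = εσA T⁴.
Radiating area A = 2·3.10 = 6.200 m².
T⁴ = P/(εσA) = 1880/(1.0·5.67×10⁻⁸·6.200) = 5.348×10⁹ K⁴.
T = (5.348×10⁹)^(1/4).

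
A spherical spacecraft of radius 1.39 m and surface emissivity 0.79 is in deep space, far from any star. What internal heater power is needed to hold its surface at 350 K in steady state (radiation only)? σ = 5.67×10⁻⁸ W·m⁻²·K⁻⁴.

P = εσ·4πr²·T⁴.
4πr² = 24.28 m²; T⁴ = 1.501×10¹⁰ K⁴.
P = 0.79·5.67×10⁻⁸·24.28·1.501×10¹⁰.

P ≈ 16300 W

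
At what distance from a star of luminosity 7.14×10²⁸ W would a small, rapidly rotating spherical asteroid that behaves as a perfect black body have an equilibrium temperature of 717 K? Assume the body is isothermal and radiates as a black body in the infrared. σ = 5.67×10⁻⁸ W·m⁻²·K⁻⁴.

d ≈ 3.08×10¹¹ m

For an isothermal black-emitting sphere, (1−a)S·πr² = σ·4πr²·T⁴ ⇒ S = 4σT⁴/(1−a).
S = 4·5.67×10⁻⁸·(717)⁴/1.00 = 59940 W/m².
Flux falls as S = L/(4πd²), so d = √(L/(4πS)) = √(7.14×10²⁸/(4π·59940)).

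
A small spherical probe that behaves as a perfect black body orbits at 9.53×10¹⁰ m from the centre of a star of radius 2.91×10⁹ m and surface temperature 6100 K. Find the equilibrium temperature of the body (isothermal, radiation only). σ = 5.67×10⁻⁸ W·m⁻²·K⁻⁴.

T ≈ 754 K

The star's surface emits σT_*⁴; at distance d the flux is S = σT_*⁴(R_*/d)².
S = 5.67×10⁻⁸·(6100)⁴·(2.91×10⁹/9.53×10¹⁰)² = 73200 W/m².
For an isothermal sphere T⁴ = (1−a)S/(4σ) = 3.227×10¹¹ K⁴.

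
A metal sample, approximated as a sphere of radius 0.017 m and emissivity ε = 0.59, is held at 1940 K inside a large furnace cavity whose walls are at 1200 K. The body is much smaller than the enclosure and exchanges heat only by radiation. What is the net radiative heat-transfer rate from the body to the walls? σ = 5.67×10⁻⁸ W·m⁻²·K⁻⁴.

For a small grey body in a large enclosure: P_net = εσA(T_body⁴ − T_wall⁴).
A = 4πr² = 0.003632 m²; T_body⁴ − T_wall⁴ = 1.416×10¹³ − 2.074×10¹² = 1.209×10¹³ K⁴.
|P_net| = 0.59·5.67×10⁻⁸·0.003632·1.209×10¹³.

P_net ≈ 1470 W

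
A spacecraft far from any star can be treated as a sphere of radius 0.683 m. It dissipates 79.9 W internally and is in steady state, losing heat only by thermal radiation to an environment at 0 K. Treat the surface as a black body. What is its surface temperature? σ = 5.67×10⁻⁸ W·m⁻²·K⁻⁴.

T ≈ 125 K

Steady state: internal power = radiated power, P = εσA T⁴.
Radiating area A = 4πr² = 5.862 m².
T⁴ = P/(εσA) = 79.9/(1.0·5.67×10⁻⁸·5.862) = 2.404×10⁸ K⁴.
T = (2.404×10⁸)^(1/4).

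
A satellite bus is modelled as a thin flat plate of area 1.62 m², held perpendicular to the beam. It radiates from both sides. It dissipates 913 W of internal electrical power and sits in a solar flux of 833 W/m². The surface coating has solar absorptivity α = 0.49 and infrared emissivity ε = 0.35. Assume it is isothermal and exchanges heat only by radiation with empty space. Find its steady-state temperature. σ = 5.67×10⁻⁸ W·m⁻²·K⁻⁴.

At steady state, absorbed solar power + internal power = radiated power.
Absorbed: α·S·A_cross = 0.49·833·1.620 = 661.2 W (cross-section A).
Total input = 661.2 + 913 = 1574 W.
Radiated: εσ·A_surf·T⁴ with A_surf = 2A = 3.240 m².
T⁴ = 1574/(0.35·5.67×10⁻⁸·3.240) = 2.448×10¹⁰ K⁴.

T ≈ 396 K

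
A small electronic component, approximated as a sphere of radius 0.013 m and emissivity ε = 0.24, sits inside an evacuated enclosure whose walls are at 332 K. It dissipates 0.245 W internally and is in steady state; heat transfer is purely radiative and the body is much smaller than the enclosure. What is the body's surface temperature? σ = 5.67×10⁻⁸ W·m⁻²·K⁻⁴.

T ≈ 379 K

For a small grey body in a large enclosure, net radiated power = εσA(T⁴ − T_w⁴).
Steady state: P = εσA(T⁴ − T_w⁴) with A = 4πr² = 0.002124 m².
T⁴ = P/(εσA) + T_w⁴ = 0.245/(0.24·5.67×10⁻⁸·0.002124) + (332)⁴
    = 8.478×10⁹ + 1.215×10¹⁰ = 2.063×10¹⁰ K⁴.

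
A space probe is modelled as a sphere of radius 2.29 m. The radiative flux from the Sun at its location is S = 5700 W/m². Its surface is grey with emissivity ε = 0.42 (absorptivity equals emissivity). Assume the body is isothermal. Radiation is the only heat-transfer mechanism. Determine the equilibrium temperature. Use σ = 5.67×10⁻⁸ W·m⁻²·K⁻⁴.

T ≈ 398 K

At equilibrium, absorbed power = emitted power.
Absorbing cross-section = πr² = 16.47 m²; emitting surface = 4πr² = 65.90 m² (ratio 4).
εS·A_cross = εσ·A_surf·T⁴  ⇒  T⁴ = S/(4σ)   (ε cancels).
T⁴ = 5700/(4·5.67×10⁻⁸) = 2.513×10¹⁰ K⁴.
T = (2.513×10¹⁰)^(1/4).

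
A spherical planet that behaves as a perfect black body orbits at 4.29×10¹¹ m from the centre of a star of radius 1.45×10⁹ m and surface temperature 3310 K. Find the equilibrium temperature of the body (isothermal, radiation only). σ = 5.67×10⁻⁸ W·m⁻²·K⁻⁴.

The star's surface emits σT_*⁴; at distance d the flux is S = σT_*⁴(R_*/d)².
S = 5.67×10⁻⁸·(3310)⁴·(1.45×10⁹/4.29×10¹¹)² = 77.75 W/m².
For an isothermal sphere T⁴ = (1−a)S/(4σ) = 3.428×10⁸ K⁴.

T ≈ 136 K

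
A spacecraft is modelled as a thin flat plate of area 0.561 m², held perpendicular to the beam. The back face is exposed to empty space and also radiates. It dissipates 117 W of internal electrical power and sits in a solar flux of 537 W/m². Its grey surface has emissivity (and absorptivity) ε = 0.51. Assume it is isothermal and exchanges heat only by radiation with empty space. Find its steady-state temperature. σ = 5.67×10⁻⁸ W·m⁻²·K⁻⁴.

T ≈ 302 K

At steady state, absorbed solar power + internal power = radiated power.
Absorbed: α·S·A_cross = 0.51·537·0.5610 = 153.6 W (cross-section A).
Total input = 153.6 + 117 = 270.6 W.
Radiated: εσ·A_surf·T⁴ with A_surf = 2A = 1.122 m².
T⁴ = 270.6/(0.51·5.67×10⁻⁸·1.122) = 8.342×10⁹ K⁴.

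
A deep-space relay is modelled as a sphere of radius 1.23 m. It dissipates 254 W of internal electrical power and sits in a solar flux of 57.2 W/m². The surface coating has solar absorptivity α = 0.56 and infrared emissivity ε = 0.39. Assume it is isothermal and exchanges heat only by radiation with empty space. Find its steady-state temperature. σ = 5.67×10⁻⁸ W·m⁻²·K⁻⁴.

At steady state, absorbed solar power + internal power = radiated power.
Absorbed: α·S·A_cross = 0.56·57.2·4.753 = 152.2 W (cross-section πr²).
Total input = 152.2 + 254 = 406.2 W.
Radiated: εσ·A_surf·T⁴ with A_surf = 4πr² = 19.01 m².
T⁴ = 406.2/(0.39·5.67×10⁻⁸·19.01) = 9.663×10⁸ K⁴.

T ≈ 176 K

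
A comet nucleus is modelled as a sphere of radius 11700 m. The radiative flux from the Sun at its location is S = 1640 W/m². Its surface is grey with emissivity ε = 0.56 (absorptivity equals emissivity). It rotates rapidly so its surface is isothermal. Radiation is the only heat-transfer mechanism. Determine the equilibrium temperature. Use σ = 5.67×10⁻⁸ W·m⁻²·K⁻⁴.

At equilibrium, absorbed power = emitted power.
Absorbing cross-section = πr² = 4.301×10⁸ m²; emitting surface = 4πr² = 1.720×10⁹ m² (ratio 4).
εS·A_cross = εσ·A_surf·T⁴  ⇒  T⁴ = S/(4σ)   (ε cancels).
T⁴ = 1640/(4·5.67×10⁻⁸) = 7.231×10⁹ K⁴.
T = (7.231×10⁹)^(1/4).

T ≈ 292 K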